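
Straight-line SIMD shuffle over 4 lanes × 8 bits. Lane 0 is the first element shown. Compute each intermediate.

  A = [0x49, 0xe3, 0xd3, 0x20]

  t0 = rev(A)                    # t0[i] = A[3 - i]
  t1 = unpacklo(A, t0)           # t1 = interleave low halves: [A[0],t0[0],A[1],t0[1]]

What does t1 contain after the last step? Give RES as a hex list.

t0 = [0x20, 0xd3, 0xe3, 0x49]
t1 = [0x49, 0x20, 0xe3, 0xd3]

RES = [ 0x49  0x20  0xe3  0xd3 ]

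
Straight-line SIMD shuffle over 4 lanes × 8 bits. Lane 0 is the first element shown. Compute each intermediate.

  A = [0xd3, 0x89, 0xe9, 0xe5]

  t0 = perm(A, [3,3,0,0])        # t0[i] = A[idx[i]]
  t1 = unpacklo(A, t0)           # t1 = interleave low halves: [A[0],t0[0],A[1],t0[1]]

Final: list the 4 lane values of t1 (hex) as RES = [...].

RES = [0xd3, 0xe5, 0x89, 0xe5]

  t0: e5 e5 d3 d3
  t1: d3 e5 89 e5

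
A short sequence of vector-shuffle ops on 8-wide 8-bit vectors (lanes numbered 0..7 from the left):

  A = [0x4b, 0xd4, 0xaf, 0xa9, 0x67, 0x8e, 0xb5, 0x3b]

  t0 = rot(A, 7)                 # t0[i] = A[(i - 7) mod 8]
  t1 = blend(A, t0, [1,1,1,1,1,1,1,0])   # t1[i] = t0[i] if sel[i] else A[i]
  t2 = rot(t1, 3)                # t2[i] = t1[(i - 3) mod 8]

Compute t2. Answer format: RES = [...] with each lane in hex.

RES = [0xb5, 0x3b, 0x3b, 0xd4, 0xaf, 0xa9, 0x67, 0x8e]

t0 = [0xd4, 0xaf, 0xa9, 0x67, 0x8e, 0xb5, 0x3b, 0x4b]
t1 = [0xd4, 0xaf, 0xa9, 0x67, 0x8e, 0xb5, 0x3b, 0x3b]
t2 = [0xb5, 0x3b, 0x3b, 0xd4, 0xaf, 0xa9, 0x67, 0x8e]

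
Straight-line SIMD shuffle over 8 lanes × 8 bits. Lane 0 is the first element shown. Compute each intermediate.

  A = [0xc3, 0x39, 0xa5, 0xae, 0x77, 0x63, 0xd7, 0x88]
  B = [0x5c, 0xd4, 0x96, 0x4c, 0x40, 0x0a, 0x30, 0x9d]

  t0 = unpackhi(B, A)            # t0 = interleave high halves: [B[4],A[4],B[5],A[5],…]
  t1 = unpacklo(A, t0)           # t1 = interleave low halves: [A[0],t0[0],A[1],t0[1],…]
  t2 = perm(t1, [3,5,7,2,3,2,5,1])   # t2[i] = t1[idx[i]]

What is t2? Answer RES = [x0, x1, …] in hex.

t0 = [0x40, 0x77, 0x0a, 0x63, 0x30, 0xd7, 0x9d, 0x88]
t1 = [0xc3, 0x40, 0x39, 0x77, 0xa5, 0x0a, 0xae, 0x63]
t2 = [0x77, 0x0a, 0x63, 0x39, 0x77, 0x39, 0x0a, 0x40]

RES = [ 0x77  0x0a  0x63  0x39  0x77  0x39  0x0a  0x40 ]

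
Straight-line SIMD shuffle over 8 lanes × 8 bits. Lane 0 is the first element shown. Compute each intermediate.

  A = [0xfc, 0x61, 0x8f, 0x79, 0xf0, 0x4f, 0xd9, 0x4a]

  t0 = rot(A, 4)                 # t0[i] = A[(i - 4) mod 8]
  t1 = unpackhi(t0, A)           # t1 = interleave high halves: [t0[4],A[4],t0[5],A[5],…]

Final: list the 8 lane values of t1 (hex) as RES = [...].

RES = [0xfc, 0xf0, 0x61, 0x4f, 0x8f, 0xd9, 0x79, 0x4a]

  t0: f0 4f d9 4a fc 61 8f 79
  t1: fc f0 61 4f 8f d9 79 4a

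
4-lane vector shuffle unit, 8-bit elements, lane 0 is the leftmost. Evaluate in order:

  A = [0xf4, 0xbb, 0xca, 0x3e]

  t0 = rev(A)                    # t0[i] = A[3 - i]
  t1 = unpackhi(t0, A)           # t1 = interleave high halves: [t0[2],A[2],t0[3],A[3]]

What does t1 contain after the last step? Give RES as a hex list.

RES = [0xbb, 0xca, 0xf4, 0x3e]

→ t0 |3e|ca|bb|f4|
→ t1 |bb|ca|f4|3e|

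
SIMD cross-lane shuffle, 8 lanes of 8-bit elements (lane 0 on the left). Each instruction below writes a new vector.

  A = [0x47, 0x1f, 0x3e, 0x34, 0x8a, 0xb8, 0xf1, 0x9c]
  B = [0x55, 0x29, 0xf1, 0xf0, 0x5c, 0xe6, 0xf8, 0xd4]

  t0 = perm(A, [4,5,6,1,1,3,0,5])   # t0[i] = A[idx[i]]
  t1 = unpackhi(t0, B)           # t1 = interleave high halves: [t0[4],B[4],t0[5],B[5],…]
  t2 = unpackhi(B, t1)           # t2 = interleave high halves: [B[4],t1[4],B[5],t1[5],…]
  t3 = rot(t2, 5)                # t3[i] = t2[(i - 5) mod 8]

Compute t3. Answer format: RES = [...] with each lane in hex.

RES = [0xf8, 0xf8, 0xb8, 0xd4, 0xd4, 0x5c, 0x47, 0xe6]

t0 = [0x8a, 0xb8, 0xf1, 0x1f, 0x1f, 0x34, 0x47, 0xb8]
t1 = [0x1f, 0x5c, 0x34, 0xe6, 0x47, 0xf8, 0xb8, 0xd4]
t2 = [0x5c, 0x47, 0xe6, 0xf8, 0xf8, 0xb8, 0xd4, 0xd4]
t3 = [0xf8, 0xf8, 0xb8, 0xd4, 0xd4, 0x5c, 0x47, 0xe6]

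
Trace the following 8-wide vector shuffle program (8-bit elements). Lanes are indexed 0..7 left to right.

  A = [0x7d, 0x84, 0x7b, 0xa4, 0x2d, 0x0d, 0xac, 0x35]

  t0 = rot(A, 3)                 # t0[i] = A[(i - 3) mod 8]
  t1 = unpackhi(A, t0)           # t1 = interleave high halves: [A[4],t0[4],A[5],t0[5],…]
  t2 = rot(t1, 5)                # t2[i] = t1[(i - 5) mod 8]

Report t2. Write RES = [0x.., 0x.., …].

→ t0 |0d|ac|35|7d|84|7b|a4|2d|
→ t1 |2d|84|0d|7b|ac|a4|35|2d|
→ t2 |7b|ac|a4|35|2d|2d|84|0d|

RES = [ 0x7b  0xac  0xa4  0x35  0x2d  0x2d  0x84  0x0d ]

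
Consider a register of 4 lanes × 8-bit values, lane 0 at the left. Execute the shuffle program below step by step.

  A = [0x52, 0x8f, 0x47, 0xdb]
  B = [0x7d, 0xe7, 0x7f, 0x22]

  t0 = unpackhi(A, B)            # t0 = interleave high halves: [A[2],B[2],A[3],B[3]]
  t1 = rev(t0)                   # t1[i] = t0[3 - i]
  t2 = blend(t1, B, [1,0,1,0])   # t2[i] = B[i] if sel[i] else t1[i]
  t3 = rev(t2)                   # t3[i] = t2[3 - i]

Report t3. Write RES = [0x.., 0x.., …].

RES = [0x47, 0x7f, 0xdb, 0x7d]

→ t0 |47|7f|db|22|
→ t1 |22|db|7f|47|
→ t2 |7d|db|7f|47|
→ t3 |47|7f|db|7d|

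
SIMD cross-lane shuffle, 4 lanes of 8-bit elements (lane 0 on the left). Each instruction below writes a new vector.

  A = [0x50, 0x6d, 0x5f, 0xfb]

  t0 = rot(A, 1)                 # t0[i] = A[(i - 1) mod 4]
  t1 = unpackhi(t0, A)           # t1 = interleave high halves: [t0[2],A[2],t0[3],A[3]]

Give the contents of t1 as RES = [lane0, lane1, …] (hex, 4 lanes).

RES = [0x6d, 0x5f, 0x5f, 0xfb]

t0 = [0xfb, 0x50, 0x6d, 0x5f]
t1 = [0x6d, 0x5f, 0x5f, 0xfb]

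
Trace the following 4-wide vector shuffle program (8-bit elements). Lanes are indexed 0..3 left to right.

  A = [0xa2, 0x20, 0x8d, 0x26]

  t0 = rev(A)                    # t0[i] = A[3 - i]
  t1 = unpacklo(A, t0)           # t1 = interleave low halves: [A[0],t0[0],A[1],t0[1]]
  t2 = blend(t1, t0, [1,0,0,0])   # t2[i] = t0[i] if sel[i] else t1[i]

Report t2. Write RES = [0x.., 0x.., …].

RES = [ 0x26  0x26  0x20  0x8d ]

t0 = [0x26, 0x8d, 0x20, 0xa2]
t1 = [0xa2, 0x26, 0x20, 0x8d]
t2 = [0x26, 0x26, 0x20, 0x8d]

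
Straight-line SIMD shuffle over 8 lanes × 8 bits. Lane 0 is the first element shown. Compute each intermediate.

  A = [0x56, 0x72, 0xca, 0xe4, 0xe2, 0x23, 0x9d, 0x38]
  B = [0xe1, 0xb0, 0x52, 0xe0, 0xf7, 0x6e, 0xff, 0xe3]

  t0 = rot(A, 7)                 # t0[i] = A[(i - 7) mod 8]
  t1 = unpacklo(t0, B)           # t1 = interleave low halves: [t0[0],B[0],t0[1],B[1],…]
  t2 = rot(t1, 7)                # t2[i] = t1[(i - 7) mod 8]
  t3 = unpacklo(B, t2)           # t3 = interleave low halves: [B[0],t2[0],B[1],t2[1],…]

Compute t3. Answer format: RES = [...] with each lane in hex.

RES = [ 0xe1  0xe1  0xb0  0xca  0x52  0xb0  0xe0  0xe4 ]

t0 = [0x72, 0xca, 0xe4, 0xe2, 0x23, 0x9d, 0x38, 0x56]
t1 = [0x72, 0xe1, 0xca, 0xb0, 0xe4, 0x52, 0xe2, 0xe0]
t2 = [0xe1, 0xca, 0xb0, 0xe4, 0x52, 0xe2, 0xe0, 0x72]
t3 = [0xe1, 0xe1, 0xb0, 0xca, 0x52, 0xb0, 0xe0, 0xe4]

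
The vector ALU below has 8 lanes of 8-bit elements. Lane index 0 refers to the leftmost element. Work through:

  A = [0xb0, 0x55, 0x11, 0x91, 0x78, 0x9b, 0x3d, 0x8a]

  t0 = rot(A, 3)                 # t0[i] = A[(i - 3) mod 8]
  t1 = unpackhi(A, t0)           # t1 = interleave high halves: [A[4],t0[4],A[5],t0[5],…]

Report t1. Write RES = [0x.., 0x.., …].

RES = [ 0x78  0x55  0x9b  0x11  0x3d  0x91  0x8a  0x78 ]

t0 = [0x9b, 0x3d, 0x8a, 0xb0, 0x55, 0x11, 0x91, 0x78]
t1 = [0x78, 0x55, 0x9b, 0x11, 0x3d, 0x91, 0x8a, 0x78]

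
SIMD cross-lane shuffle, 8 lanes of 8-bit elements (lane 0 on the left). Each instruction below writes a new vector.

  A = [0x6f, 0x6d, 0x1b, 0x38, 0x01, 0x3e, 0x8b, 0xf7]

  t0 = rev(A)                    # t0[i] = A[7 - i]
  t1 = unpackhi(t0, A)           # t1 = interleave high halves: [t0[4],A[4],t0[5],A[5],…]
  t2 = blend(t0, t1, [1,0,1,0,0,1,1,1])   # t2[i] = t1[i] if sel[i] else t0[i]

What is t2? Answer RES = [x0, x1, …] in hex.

→ t0 |f7|8b|3e|01|38|1b|6d|6f|
→ t1 |38|01|1b|3e|6d|8b|6f|f7|
→ t2 |38|8b|1b|01|38|8b|6f|f7|

RES = [ 0x38  0x8b  0x1b  0x01  0x38  0x8b  0x6f  0xf7 ]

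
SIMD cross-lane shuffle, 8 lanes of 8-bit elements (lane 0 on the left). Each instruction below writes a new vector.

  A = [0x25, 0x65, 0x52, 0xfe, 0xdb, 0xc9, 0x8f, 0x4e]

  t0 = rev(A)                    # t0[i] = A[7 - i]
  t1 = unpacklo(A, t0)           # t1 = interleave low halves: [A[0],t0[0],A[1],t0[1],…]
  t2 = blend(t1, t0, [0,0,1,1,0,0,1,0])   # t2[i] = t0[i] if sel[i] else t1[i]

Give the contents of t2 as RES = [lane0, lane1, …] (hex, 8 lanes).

RES = [0x25, 0x4e, 0xc9, 0xdb, 0x52, 0xc9, 0x65, 0xdb]

t0 = [0x4e, 0x8f, 0xc9, 0xdb, 0xfe, 0x52, 0x65, 0x25]
t1 = [0x25, 0x4e, 0x65, 0x8f, 0x52, 0xc9, 0xfe, 0xdb]
t2 = [0x25, 0x4e, 0xc9, 0xdb, 0x52, 0xc9, 0x65, 0xdb]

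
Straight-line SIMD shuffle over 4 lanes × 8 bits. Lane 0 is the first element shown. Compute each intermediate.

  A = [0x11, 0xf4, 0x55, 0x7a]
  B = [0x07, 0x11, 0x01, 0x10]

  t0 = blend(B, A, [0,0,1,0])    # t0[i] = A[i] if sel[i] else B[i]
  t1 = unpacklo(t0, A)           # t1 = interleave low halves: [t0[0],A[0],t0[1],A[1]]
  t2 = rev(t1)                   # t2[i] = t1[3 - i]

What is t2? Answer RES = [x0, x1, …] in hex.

  t0: 07 11 55 10
  t1: 07 11 11 f4
  t2: f4 11 11 07

RES = [0xf4, 0x11, 0x11, 0x07]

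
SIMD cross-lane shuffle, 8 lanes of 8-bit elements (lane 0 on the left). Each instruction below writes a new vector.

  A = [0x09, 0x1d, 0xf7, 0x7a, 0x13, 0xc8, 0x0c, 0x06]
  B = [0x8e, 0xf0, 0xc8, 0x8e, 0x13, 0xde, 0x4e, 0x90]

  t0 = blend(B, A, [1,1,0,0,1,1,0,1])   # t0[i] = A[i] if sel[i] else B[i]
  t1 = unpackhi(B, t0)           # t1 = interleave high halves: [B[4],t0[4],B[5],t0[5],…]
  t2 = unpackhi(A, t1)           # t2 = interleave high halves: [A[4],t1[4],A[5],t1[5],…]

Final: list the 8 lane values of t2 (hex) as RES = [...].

  t0: 09 1d c8 8e 13 c8 4e 06
  t1: 13 13 de c8 4e 4e 90 06
  t2: 13 4e c8 4e 0c 90 06 06

RES = [ 0x13  0x4e  0xc8  0x4e  0x0c  0x90  0x06  0x06 ]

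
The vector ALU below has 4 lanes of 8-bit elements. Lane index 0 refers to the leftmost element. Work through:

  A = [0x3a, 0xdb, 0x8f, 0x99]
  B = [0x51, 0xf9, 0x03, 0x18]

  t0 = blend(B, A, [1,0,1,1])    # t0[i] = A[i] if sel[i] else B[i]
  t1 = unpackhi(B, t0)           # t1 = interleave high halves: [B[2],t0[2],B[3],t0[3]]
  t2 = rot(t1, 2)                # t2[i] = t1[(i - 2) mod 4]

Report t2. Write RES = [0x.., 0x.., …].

RES = [ 0x18  0x99  0x03  0x8f ]

  t0: 3a f9 8f 99
  t1: 03 8f 18 99
  t2: 18 99 03 8f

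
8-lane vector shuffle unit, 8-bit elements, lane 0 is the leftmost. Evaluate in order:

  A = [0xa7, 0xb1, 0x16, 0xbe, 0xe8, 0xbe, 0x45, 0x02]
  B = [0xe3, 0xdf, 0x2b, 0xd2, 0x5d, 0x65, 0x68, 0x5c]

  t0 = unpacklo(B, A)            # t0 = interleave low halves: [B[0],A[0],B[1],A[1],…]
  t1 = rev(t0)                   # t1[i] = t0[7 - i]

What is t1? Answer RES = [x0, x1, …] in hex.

t0 = [0xe3, 0xa7, 0xdf, 0xb1, 0x2b, 0x16, 0xd2, 0xbe]
t1 = [0xbe, 0xd2, 0x16, 0x2b, 0xb1, 0xdf, 0xa7, 0xe3]

RES = [ 0xbe  0xd2  0x16  0x2b  0xb1  0xdf  0xa7  0xe3 ]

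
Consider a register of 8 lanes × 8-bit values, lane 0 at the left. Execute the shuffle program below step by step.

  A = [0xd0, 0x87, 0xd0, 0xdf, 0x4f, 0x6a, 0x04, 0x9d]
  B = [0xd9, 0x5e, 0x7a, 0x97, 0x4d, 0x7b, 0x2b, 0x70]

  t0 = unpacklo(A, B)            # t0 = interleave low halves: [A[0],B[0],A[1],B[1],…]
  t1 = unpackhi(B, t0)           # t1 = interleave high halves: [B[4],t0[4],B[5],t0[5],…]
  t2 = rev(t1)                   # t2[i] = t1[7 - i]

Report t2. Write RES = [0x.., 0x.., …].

RES = [0x97, 0x70, 0xdf, 0x2b, 0x7a, 0x7b, 0xd0, 0x4d]

→ t0 |d0|d9|87|5e|d0|7a|df|97|
→ t1 |4d|d0|7b|7a|2b|df|70|97|
→ t2 |97|70|df|2b|7a|7b|d0|4d|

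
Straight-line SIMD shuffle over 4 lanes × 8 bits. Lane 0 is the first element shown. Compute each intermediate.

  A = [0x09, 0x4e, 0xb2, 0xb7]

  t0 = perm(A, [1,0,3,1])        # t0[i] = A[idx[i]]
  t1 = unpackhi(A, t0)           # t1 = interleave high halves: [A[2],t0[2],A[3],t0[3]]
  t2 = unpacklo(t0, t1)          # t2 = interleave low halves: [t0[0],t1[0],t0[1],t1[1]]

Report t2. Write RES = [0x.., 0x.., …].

RES = [ 0x4e  0xb2  0x09  0xb7 ]

→ t0 |4e|09|b7|4e|
→ t1 |b2|b7|b7|4e|
→ t2 |4e|b2|09|b7|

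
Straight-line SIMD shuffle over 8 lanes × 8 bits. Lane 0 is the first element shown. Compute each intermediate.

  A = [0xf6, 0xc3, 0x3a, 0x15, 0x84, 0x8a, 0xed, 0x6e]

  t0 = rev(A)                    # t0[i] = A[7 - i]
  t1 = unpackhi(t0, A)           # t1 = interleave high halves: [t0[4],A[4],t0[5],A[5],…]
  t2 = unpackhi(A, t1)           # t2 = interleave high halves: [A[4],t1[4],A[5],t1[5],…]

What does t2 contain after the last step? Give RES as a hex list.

→ t0 |6e|ed|8a|84|15|3a|c3|f6|
→ t1 |15|84|3a|8a|c3|ed|f6|6e|
→ t2 |84|c3|8a|ed|ed|f6|6e|6e|

RES = [0x84, 0xc3, 0x8a, 0xed, 0xed, 0xf6, 0x6e, 0x6e]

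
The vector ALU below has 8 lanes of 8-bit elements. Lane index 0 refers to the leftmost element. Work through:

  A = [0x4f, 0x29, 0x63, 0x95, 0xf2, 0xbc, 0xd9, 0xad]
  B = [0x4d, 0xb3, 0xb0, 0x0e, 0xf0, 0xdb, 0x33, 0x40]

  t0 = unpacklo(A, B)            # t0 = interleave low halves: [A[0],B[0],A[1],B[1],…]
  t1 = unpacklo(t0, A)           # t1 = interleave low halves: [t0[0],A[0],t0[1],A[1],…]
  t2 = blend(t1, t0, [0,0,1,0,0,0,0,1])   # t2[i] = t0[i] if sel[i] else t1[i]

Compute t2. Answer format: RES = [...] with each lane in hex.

t0 = [0x4f, 0x4d, 0x29, 0xb3, 0x63, 0xb0, 0x95, 0x0e]
t1 = [0x4f, 0x4f, 0x4d, 0x29, 0x29, 0x63, 0xb3, 0x95]
t2 = [0x4f, 0x4f, 0x29, 0x29, 0x29, 0x63, 0xb3, 0x0e]

RES = [ 0x4f  0x4f  0x29  0x29  0x29  0x63  0xb3  0x0e ]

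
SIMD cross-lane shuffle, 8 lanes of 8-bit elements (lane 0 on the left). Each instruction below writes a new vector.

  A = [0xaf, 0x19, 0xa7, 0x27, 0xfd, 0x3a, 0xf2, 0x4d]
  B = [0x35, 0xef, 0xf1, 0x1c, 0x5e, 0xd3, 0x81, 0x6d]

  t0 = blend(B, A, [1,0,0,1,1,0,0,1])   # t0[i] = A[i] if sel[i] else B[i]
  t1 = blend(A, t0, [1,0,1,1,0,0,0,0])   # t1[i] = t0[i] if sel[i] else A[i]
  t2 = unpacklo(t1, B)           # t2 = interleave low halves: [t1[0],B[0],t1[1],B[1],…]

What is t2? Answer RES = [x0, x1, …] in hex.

  t0: af ef f1 27 fd d3 81 4d
  t1: af 19 f1 27 fd 3a f2 4d
  t2: af 35 19 ef f1 f1 27 1c

RES = [0xaf, 0x35, 0x19, 0xef, 0xf1, 0xf1, 0x27, 0x1c]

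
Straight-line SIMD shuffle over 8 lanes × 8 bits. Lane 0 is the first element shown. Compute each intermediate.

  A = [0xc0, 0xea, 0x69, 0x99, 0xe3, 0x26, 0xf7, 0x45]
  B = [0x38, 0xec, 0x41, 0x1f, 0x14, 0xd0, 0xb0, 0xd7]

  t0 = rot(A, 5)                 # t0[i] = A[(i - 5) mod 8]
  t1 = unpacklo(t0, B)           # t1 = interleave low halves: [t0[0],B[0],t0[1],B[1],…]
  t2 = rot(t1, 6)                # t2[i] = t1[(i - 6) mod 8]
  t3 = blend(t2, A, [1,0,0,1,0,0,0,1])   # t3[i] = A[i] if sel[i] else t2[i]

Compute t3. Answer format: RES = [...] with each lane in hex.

RES = [0xc0, 0xec, 0x26, 0x99, 0xf7, 0x1f, 0x99, 0x45]

  t0: 99 e3 26 f7 45 c0 ea 69
  t1: 99 38 e3 ec 26 41 f7 1f
  t2: e3 ec 26 41 f7 1f 99 38
  t3: c0 ec 26 99 f7 1f 99 45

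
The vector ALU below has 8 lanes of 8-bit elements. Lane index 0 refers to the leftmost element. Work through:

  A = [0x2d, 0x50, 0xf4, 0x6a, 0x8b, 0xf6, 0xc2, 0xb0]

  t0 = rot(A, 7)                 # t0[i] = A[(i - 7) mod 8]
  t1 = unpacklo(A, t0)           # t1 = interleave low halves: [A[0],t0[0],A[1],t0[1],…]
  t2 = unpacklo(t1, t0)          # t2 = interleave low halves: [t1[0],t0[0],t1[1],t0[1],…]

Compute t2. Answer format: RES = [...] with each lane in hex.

RES = [ 0x2d  0x50  0x50  0xf4  0x50  0x6a  0xf4  0x8b ]

t0 = [0x50, 0xf4, 0x6a, 0x8b, 0xf6, 0xc2, 0xb0, 0x2d]
t1 = [0x2d, 0x50, 0x50, 0xf4, 0xf4, 0x6a, 0x6a, 0x8b]
t2 = [0x2d, 0x50, 0x50, 0xf4, 0x50, 0x6a, 0xf4, 0x8b]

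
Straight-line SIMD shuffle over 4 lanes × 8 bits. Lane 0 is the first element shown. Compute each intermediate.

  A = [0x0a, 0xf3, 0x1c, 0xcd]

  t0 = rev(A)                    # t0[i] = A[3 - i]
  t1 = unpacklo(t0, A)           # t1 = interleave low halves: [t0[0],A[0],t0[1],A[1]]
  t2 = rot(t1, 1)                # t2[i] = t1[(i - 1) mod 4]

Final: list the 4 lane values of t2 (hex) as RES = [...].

RES = [0xf3, 0xcd, 0x0a, 0x1c]

  t0: cd 1c f3 0a
  t1: cd 0a 1c f3
  t2: f3 cd 0a 1c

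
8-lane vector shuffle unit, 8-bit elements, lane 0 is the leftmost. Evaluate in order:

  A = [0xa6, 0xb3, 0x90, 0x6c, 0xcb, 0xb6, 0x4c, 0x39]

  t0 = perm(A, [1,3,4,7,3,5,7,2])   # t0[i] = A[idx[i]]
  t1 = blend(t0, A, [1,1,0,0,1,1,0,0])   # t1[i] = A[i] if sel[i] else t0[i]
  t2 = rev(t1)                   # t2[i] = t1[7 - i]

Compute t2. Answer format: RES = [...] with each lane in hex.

→ t0 |b3|6c|cb|39|6c|b6|39|90|
→ t1 |a6|b3|cb|39|cb|b6|39|90|
→ t2 |90|39|b6|cb|39|cb|b3|a6|

RES = [ 0x90  0x39  0xb6  0xcb  0x39  0xcb  0xb3  0xa6 ]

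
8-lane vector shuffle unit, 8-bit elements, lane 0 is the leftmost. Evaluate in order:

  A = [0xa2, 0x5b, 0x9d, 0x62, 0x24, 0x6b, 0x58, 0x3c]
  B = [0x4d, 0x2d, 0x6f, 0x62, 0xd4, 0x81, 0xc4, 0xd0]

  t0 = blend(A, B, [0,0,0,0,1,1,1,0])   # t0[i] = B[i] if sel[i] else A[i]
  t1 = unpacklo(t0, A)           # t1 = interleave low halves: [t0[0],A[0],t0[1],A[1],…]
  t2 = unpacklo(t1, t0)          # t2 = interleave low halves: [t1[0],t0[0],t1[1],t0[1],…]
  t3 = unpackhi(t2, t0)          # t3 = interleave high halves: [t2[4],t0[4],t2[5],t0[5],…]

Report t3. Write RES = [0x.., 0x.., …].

RES = [0x5b, 0xd4, 0x9d, 0x81, 0x5b, 0xc4, 0x62, 0x3c]

  t0: a2 5b 9d 62 d4 81 c4 3c
  t1: a2 a2 5b 5b 9d 9d 62 62
  t2: a2 a2 a2 5b 5b 9d 5b 62
  t3: 5b d4 9d 81 5b c4 62 3c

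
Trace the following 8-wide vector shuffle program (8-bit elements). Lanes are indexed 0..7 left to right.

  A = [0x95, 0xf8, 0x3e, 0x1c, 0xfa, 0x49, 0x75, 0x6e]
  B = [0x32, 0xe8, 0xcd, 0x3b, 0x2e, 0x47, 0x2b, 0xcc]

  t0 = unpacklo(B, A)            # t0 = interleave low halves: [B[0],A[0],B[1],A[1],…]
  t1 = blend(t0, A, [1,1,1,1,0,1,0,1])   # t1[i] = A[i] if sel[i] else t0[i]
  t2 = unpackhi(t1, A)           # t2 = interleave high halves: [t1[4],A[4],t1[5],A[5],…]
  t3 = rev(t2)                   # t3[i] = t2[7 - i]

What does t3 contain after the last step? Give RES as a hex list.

RES = [ 0x6e  0x6e  0x75  0x3b  0x49  0x49  0xfa  0xcd ]

  t0: 32 95 e8 f8 cd 3e 3b 1c
  t1: 95 f8 3e 1c cd 49 3b 6e
  t2: cd fa 49 49 3b 75 6e 6e
  t3: 6e 6e 75 3b 49 49 fa cd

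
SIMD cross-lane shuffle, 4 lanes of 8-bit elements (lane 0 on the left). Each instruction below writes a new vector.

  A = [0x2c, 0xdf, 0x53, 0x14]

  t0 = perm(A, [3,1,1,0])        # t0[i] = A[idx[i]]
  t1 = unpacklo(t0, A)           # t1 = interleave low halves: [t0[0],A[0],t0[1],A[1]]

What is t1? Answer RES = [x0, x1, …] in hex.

RES = [0x14, 0x2c, 0xdf, 0xdf]

t0 = [0x14, 0xdf, 0xdf, 0x2c]
t1 = [0x14, 0x2c, 0xdf, 0xdf]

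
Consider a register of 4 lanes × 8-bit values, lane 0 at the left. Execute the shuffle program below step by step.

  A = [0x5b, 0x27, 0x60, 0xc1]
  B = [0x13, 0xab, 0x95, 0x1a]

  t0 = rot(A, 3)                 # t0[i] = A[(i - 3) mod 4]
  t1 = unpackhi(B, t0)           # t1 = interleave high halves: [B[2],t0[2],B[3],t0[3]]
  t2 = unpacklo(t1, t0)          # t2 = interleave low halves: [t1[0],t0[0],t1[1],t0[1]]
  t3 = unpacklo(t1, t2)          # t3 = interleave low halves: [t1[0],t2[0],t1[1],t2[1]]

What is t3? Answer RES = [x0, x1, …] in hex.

RES = [ 0x95  0x95  0xc1  0x27 ]

  t0: 27 60 c1 5b
  t1: 95 c1 1a 5b
  t2: 95 27 c1 60
  t3: 95 95 c1 27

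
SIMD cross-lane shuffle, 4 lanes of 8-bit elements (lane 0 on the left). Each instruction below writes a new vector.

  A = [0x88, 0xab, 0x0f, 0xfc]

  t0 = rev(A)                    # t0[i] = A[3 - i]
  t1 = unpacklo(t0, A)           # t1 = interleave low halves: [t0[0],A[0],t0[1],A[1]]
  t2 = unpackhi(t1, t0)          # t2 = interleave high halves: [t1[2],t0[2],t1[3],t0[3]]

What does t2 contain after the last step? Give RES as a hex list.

RES = [ 0x0f  0xab  0xab  0x88 ]

  t0: fc 0f ab 88
  t1: fc 88 0f ab
  t2: 0f ab ab 88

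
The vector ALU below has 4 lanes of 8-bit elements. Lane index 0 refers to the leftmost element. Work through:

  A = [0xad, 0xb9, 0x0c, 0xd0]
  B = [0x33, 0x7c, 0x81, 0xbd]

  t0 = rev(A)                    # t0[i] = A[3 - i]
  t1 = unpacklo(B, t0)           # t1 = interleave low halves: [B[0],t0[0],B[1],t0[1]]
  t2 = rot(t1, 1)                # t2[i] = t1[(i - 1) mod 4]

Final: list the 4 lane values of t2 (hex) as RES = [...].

→ t0 |d0|0c|b9|ad|
→ t1 |33|d0|7c|0c|
→ t2 |0c|33|d0|7c|

RES = [0x0c, 0x33, 0xd0, 0x7c]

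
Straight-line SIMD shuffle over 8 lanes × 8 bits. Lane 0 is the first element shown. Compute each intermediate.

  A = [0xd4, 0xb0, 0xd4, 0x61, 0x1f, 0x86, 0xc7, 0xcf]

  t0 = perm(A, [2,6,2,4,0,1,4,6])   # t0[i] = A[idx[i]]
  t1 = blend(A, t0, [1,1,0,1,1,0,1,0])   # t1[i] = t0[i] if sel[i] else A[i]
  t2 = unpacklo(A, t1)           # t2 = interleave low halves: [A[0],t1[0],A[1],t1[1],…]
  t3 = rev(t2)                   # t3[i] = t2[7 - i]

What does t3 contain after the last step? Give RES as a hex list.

  t0: d4 c7 d4 1f d4 b0 1f c7
  t1: d4 c7 d4 1f d4 86 1f cf
  t2: d4 d4 b0 c7 d4 d4 61 1f
  t3: 1f 61 d4 d4 c7 b0 d4 d4

RES = [ 0x1f  0x61  0xd4  0xd4  0xc7  0xb0  0xd4  0xd4 ]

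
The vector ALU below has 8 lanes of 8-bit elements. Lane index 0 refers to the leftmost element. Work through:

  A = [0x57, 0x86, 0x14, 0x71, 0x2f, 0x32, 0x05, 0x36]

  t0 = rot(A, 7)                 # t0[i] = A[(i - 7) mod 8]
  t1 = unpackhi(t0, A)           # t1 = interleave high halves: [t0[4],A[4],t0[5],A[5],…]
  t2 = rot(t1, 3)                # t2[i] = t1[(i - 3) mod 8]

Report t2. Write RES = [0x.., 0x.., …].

RES = [ 0x05  0x57  0x36  0x32  0x2f  0x05  0x32  0x36 ]

→ t0 |86|14|71|2f|32|05|36|57|
→ t1 |32|2f|05|32|36|05|57|36|
→ t2 |05|57|36|32|2f|05|32|36|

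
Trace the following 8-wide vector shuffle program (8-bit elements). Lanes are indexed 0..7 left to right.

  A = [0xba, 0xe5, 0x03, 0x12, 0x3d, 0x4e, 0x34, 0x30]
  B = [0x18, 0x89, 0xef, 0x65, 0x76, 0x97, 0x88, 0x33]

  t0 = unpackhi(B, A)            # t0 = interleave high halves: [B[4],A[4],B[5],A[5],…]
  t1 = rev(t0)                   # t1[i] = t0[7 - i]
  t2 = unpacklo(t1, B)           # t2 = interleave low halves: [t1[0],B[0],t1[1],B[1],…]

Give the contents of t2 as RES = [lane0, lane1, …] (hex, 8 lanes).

RES = [ 0x30  0x18  0x33  0x89  0x34  0xef  0x88  0x65 ]

  t0: 76 3d 97 4e 88 34 33 30
  t1: 30 33 34 88 4e 97 3d 76
  t2: 30 18 33 89 34 ef 88 65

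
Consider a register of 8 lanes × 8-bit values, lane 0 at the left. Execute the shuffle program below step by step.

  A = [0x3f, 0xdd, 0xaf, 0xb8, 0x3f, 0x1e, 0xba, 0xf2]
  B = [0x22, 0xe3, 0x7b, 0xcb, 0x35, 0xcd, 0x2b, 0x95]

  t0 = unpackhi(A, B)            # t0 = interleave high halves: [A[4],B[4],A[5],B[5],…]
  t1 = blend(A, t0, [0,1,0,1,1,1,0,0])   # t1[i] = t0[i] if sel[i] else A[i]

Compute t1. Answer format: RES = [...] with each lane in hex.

→ t0 |3f|35|1e|cd|ba|2b|f2|95|
→ t1 |3f|35|af|cd|ba|2b|ba|f2|

RES = [0x3f, 0x35, 0xaf, 0xcd, 0xba, 0x2b, 0xba, 0xf2]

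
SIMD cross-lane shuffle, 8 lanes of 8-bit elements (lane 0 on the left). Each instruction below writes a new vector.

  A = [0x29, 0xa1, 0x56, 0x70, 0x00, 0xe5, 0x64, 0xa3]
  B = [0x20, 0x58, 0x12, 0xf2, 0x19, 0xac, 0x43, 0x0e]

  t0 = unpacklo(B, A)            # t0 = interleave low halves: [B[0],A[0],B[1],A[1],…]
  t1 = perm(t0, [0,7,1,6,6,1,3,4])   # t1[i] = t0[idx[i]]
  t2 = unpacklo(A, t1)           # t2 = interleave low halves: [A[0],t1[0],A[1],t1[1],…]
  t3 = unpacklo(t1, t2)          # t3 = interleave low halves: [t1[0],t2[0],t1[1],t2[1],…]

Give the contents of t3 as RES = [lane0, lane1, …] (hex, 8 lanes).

RES = [0x20, 0x29, 0x70, 0x20, 0x29, 0xa1, 0xf2, 0x70]

→ t0 |20|29|58|a1|12|56|f2|70|
→ t1 |20|70|29|f2|f2|29|a1|12|
→ t2 |29|20|a1|70|56|29|70|f2|
→ t3 |20|29|70|20|29|a1|f2|70|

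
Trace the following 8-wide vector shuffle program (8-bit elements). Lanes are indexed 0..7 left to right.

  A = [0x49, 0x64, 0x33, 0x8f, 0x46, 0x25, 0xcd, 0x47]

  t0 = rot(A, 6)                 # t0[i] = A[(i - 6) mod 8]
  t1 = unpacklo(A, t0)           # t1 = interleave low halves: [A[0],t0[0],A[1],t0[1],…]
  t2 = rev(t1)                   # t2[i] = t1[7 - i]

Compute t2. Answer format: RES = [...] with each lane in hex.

t0 = [0x33, 0x8f, 0x46, 0x25, 0xcd, 0x47, 0x49, 0x64]
t1 = [0x49, 0x33, 0x64, 0x8f, 0x33, 0x46, 0x8f, 0x25]
t2 = [0x25, 0x8f, 0x46, 0x33, 0x8f, 0x64, 0x33, 0x49]

RES = [0x25, 0x8f, 0x46, 0x33, 0x8f, 0x64, 0x33, 0x49]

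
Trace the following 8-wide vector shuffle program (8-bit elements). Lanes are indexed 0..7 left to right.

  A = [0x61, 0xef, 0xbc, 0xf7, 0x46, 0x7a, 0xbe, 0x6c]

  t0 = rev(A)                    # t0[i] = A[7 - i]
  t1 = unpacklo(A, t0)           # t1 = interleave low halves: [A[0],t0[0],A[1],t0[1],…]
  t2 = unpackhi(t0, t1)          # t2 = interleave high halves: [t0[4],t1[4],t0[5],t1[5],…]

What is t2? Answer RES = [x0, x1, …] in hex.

RES = [0xf7, 0xbc, 0xbc, 0x7a, 0xef, 0xf7, 0x61, 0x46]

t0 = [0x6c, 0xbe, 0x7a, 0x46, 0xf7, 0xbc, 0xef, 0x61]
t1 = [0x61, 0x6c, 0xef, 0xbe, 0xbc, 0x7a, 0xf7, 0x46]
t2 = [0xf7, 0xbc, 0xbc, 0x7a, 0xef, 0xf7, 0x61, 0x46]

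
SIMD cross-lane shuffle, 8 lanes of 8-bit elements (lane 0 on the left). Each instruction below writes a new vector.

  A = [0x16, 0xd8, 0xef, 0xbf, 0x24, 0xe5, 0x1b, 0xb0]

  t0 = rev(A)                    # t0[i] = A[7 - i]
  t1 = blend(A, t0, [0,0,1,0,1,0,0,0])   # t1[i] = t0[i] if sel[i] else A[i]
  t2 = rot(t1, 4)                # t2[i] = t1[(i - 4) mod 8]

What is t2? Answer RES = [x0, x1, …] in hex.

RES = [0xbf, 0xe5, 0x1b, 0xb0, 0x16, 0xd8, 0xe5, 0xbf]

  t0: b0 1b e5 24 bf ef d8 16
  t1: 16 d8 e5 bf bf e5 1b b0
  t2: bf e5 1b b0 16 d8 e5 bf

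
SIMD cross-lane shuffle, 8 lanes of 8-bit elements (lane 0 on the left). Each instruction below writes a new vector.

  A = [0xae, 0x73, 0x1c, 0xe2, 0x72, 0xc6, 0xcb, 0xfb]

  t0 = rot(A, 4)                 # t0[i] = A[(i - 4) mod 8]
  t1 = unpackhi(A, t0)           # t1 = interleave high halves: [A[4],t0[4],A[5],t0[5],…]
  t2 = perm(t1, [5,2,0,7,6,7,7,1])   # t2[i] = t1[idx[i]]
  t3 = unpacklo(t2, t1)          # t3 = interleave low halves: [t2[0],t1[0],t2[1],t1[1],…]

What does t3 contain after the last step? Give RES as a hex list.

RES = [ 0x1c  0x72  0xc6  0xae  0x72  0xc6  0xe2  0x73 ]

t0 = [0x72, 0xc6, 0xcb, 0xfb, 0xae, 0x73, 0x1c, 0xe2]
t1 = [0x72, 0xae, 0xc6, 0x73, 0xcb, 0x1c, 0xfb, 0xe2]
t2 = [0x1c, 0xc6, 0x72, 0xe2, 0xfb, 0xe2, 0xe2, 0xae]
t3 = [0x1c, 0x72, 0xc6, 0xae, 0x72, 0xc6, 0xe2, 0x73]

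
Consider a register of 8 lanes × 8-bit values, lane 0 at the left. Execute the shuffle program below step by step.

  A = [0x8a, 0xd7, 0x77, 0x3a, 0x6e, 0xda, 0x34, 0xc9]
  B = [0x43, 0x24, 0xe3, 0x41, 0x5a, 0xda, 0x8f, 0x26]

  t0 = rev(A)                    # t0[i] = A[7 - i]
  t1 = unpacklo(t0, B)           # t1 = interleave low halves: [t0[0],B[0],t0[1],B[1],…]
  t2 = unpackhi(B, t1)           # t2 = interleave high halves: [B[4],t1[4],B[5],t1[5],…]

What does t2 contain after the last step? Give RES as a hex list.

RES = [0x5a, 0xda, 0xda, 0xe3, 0x8f, 0x6e, 0x26, 0x41]

  t0: c9 34 da 6e 3a 77 d7 8a
  t1: c9 43 34 24 da e3 6e 41
  t2: 5a da da e3 8f 6e 26 41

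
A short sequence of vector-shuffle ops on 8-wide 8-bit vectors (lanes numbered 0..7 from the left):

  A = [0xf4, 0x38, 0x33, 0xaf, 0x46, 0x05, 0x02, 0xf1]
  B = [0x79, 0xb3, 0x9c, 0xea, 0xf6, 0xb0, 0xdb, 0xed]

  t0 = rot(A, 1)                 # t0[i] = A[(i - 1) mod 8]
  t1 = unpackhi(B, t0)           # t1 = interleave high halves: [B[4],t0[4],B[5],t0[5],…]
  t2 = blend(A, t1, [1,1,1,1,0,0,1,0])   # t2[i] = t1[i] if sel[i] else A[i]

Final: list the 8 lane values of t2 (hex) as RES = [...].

RES = [ 0xf6  0xaf  0xb0  0x46  0x46  0x05  0xed  0xf1 ]

→ t0 |f1|f4|38|33|af|46|05|02|
→ t1 |f6|af|b0|46|db|05|ed|02|
→ t2 |f6|af|b0|46|46|05|ed|f1|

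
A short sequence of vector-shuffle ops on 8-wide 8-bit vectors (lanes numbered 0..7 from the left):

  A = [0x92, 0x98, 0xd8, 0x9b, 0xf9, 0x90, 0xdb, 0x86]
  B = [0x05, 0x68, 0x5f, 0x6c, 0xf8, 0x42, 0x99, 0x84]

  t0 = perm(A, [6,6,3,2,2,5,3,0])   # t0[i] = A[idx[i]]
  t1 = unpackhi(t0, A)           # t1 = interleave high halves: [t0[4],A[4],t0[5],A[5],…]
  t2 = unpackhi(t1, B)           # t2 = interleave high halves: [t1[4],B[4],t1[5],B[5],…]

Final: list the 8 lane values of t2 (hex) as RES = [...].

  t0: db db 9b d8 d8 90 9b 92
  t1: d8 f9 90 90 9b db 92 86
  t2: 9b f8 db 42 92 99 86 84

RES = [ 0x9b  0xf8  0xdb  0x42  0x92  0x99  0x86  0x84 ]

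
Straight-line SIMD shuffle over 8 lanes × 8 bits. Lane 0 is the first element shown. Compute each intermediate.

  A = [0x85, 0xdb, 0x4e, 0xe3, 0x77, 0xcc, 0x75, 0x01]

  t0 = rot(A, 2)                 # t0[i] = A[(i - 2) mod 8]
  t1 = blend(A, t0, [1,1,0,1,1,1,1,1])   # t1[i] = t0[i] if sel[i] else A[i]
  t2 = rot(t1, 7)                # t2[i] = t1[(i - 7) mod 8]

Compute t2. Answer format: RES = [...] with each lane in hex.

RES = [0x01, 0x4e, 0xdb, 0x4e, 0xe3, 0x77, 0xcc, 0x75]

  t0: 75 01 85 db 4e e3 77 cc
  t1: 75 01 4e db 4e e3 77 cc
  t2: 01 4e db 4e e3 77 cc 75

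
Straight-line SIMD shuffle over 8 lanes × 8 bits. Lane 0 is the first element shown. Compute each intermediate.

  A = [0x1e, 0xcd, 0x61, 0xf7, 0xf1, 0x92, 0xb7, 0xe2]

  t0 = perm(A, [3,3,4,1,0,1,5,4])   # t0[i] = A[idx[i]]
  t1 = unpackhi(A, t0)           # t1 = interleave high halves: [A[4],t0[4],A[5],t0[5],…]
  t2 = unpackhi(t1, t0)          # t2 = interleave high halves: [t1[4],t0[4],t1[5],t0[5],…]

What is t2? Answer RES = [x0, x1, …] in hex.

  t0: f7 f7 f1 cd 1e cd 92 f1
  t1: f1 1e 92 cd b7 92 e2 f1
  t2: b7 1e 92 cd e2 92 f1 f1

RES = [ 0xb7  0x1e  0x92  0xcd  0xe2  0x92  0xf1  0xf1 ]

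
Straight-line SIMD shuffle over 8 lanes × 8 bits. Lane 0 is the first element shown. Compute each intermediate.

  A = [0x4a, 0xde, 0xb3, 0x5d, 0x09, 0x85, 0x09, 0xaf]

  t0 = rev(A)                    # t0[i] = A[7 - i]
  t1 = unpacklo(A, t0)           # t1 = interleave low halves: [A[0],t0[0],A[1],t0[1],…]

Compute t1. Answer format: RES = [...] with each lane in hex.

  t0: af 09 85 09 5d b3 de 4a
  t1: 4a af de 09 b3 85 5d 09

RES = [0x4a, 0xaf, 0xde, 0x09, 0xb3, 0x85, 0x5d, 0x09]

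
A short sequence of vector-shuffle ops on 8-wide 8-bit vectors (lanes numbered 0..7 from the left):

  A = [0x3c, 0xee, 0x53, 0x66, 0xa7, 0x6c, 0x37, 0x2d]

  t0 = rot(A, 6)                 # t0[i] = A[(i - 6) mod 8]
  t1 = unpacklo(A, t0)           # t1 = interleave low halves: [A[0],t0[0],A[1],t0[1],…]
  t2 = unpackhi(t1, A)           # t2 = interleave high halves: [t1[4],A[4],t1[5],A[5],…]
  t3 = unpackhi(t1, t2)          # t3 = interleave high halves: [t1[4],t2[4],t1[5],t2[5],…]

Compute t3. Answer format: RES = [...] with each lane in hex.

RES = [0x53, 0x66, 0xa7, 0x37, 0x66, 0x6c, 0x6c, 0x2d]

→ t0 |53|66|a7|6c|37|2d|3c|ee|
→ t1 |3c|53|ee|66|53|a7|66|6c|
→ t2 |53|a7|a7|6c|66|37|6c|2d|
→ t3 |53|66|a7|37|66|6c|6c|2d|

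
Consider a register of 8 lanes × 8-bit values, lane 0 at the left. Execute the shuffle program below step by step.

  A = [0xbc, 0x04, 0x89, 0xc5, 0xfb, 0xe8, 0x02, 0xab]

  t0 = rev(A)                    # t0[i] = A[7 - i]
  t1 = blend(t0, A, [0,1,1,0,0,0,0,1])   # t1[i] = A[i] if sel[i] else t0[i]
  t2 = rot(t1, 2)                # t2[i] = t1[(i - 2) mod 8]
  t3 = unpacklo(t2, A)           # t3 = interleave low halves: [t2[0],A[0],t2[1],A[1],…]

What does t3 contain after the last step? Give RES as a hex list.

RES = [0x04, 0xbc, 0xab, 0x04, 0xab, 0x89, 0x04, 0xc5]

→ t0 |ab|02|e8|fb|c5|89|04|bc|
→ t1 |ab|04|89|fb|c5|89|04|ab|
→ t2 |04|ab|ab|04|89|fb|c5|89|
→ t3 |04|bc|ab|04|ab|89|04|c5|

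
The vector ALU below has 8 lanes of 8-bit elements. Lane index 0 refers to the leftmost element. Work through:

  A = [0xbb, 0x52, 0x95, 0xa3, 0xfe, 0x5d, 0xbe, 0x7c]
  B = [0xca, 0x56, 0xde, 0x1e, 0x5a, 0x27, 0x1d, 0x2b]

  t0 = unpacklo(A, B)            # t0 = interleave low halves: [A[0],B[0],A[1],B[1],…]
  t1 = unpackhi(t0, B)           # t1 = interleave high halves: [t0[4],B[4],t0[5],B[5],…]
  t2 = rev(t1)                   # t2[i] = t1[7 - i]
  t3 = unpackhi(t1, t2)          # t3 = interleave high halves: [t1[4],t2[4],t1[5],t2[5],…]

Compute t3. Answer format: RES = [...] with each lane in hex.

RES = [ 0xa3  0x27  0x1d  0xde  0x1e  0x5a  0x2b  0x95 ]

t0 = [0xbb, 0xca, 0x52, 0x56, 0x95, 0xde, 0xa3, 0x1e]
t1 = [0x95, 0x5a, 0xde, 0x27, 0xa3, 0x1d, 0x1e, 0x2b]
t2 = [0x2b, 0x1e, 0x1d, 0xa3, 0x27, 0xde, 0x5a, 0x95]
t3 = [0xa3, 0x27, 0x1d, 0xde, 0x1e, 0x5a, 0x2b, 0x95]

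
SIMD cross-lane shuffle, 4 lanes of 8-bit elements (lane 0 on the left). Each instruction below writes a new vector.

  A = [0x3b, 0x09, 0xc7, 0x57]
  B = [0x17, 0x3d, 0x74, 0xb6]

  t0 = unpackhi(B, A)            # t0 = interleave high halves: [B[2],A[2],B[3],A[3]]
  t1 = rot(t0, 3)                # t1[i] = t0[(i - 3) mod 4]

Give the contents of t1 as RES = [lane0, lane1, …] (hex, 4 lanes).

RES = [ 0xc7  0xb6  0x57  0x74 ]

→ t0 |74|c7|b6|57|
→ t1 |c7|b6|57|74|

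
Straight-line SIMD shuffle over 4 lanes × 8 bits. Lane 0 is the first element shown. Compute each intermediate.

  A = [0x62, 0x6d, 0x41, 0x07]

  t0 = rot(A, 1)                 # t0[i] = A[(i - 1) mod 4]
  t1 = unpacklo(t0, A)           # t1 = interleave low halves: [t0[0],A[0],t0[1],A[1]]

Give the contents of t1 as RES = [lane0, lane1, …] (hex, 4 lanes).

RES = [ 0x07  0x62  0x62  0x6d ]

→ t0 |07|62|6d|41|
→ t1 |07|62|62|6d|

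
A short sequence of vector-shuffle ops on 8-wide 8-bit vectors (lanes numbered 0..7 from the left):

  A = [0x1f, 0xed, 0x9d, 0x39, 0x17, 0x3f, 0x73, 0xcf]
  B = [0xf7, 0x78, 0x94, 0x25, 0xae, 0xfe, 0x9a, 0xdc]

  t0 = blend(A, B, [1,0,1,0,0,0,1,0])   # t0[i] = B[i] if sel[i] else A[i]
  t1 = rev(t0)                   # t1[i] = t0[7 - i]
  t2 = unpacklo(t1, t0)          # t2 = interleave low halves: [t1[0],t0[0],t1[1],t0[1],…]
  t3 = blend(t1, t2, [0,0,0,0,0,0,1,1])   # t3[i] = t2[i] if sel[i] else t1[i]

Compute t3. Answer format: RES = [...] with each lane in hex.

→ t0 |f7|ed|94|39|17|3f|9a|cf|
→ t1 |cf|9a|3f|17|39|94|ed|f7|
→ t2 |cf|f7|9a|ed|3f|94|17|39|
→ t3 |cf|9a|3f|17|39|94|17|39|

RES = [0xcf, 0x9a, 0x3f, 0x17, 0x39, 0x94, 0x17, 0x39]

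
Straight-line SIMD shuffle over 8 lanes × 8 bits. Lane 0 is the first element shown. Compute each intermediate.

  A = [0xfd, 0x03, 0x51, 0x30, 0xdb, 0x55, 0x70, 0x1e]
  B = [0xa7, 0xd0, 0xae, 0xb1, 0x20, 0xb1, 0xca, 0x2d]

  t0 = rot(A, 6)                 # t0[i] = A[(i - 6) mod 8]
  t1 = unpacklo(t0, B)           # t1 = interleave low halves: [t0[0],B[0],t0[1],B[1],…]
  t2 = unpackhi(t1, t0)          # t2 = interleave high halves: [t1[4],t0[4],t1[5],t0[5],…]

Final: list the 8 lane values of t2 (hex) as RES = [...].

  t0: 51 30 db 55 70 1e fd 03
  t1: 51 a7 30 d0 db ae 55 b1
  t2: db 70 ae 1e 55 fd b1 03

RES = [0xdb, 0x70, 0xae, 0x1e, 0x55, 0xfd, 0xb1, 0x03]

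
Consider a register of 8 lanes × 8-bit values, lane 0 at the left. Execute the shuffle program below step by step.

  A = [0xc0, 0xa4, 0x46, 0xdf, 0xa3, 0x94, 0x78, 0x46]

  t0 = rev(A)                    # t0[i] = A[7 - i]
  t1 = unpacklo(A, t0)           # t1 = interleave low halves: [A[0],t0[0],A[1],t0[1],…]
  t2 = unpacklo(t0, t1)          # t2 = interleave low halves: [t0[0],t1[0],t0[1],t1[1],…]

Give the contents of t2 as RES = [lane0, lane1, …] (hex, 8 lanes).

RES = [ 0x46  0xc0  0x78  0x46  0x94  0xa4  0xa3  0x78 ]

→ t0 |46|78|94|a3|df|46|a4|c0|
→ t1 |c0|46|a4|78|46|94|df|a3|
→ t2 |46|c0|78|46|94|a4|a3|78|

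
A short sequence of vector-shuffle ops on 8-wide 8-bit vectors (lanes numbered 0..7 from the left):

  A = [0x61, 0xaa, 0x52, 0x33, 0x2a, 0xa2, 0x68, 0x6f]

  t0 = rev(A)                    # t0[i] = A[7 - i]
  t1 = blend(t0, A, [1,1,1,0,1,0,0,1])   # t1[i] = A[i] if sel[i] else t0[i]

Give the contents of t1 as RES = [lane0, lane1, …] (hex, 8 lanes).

  t0: 6f 68 a2 2a 33 52 aa 61
  t1: 61 aa 52 2a 2a 52 aa 6f

RES = [ 0x61  0xaa  0x52  0x2a  0x2a  0x52  0xaa  0x6f ]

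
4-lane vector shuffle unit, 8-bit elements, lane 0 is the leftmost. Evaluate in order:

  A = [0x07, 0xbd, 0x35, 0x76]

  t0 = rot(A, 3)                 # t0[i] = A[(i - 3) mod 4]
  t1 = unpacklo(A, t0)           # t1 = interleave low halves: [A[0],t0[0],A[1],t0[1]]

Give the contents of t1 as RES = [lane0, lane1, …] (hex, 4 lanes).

→ t0 |bd|35|76|07|
→ t1 |07|bd|bd|35|

RES = [ 0x07  0xbd  0xbd  0x35 ]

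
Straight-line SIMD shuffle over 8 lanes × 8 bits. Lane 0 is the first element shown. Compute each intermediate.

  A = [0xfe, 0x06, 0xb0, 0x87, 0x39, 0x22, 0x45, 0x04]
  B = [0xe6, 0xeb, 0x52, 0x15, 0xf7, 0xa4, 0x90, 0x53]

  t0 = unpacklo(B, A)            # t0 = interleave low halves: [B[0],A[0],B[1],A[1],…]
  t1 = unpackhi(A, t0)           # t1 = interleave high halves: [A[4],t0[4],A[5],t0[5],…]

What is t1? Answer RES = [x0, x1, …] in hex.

t0 = [0xe6, 0xfe, 0xeb, 0x06, 0x52, 0xb0, 0x15, 0x87]
t1 = [0x39, 0x52, 0x22, 0xb0, 0x45, 0x15, 0x04, 0x87]

RES = [ 0x39  0x52  0x22  0xb0  0x45  0x15  0x04  0x87 ]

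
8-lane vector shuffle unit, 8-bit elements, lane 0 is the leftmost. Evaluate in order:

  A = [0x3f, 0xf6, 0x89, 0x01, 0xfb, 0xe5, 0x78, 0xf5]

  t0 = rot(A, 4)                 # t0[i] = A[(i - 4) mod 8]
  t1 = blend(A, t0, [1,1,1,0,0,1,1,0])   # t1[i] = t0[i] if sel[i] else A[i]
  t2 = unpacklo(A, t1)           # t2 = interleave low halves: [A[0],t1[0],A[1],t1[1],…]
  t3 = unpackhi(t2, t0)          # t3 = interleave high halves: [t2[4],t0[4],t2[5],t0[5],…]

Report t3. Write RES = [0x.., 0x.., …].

RES = [ 0x89  0x3f  0x78  0xf6  0x01  0x89  0x01  0x01 ]

  t0: fb e5 78 f5 3f f6 89 01
  t1: fb e5 78 01 fb f6 89 f5
  t2: 3f fb f6 e5 89 78 01 01
  t3: 89 3f 78 f6 01 89 01 01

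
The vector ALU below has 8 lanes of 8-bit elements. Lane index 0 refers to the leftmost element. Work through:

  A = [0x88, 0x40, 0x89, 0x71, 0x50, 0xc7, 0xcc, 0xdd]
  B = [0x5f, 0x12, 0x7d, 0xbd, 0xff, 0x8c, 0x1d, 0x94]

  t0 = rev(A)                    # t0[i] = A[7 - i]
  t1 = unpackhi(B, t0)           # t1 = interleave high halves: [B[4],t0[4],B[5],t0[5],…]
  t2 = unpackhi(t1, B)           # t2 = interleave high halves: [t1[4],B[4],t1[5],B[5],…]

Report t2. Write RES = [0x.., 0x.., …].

  t0: dd cc c7 50 71 89 40 88
  t1: ff 71 8c 89 1d 40 94 88
  t2: 1d ff 40 8c 94 1d 88 94

RES = [0x1d, 0xff, 0x40, 0x8c, 0x94, 0x1d, 0x88, 0x94]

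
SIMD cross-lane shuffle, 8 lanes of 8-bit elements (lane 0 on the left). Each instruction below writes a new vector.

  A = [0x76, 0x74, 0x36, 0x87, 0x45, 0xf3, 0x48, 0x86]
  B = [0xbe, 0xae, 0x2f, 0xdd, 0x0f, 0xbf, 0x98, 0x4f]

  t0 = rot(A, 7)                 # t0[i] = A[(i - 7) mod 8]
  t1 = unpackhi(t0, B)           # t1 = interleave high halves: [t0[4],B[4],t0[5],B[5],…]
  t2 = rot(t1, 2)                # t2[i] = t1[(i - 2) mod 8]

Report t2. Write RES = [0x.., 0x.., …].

  t0: 74 36 87 45 f3 48 86 76
  t1: f3 0f 48 bf 86 98 76 4f
  t2: 76 4f f3 0f 48 bf 86 98

RES = [ 0x76  0x4f  0xf3  0x0f  0x48  0xbf  0x86  0x98 ]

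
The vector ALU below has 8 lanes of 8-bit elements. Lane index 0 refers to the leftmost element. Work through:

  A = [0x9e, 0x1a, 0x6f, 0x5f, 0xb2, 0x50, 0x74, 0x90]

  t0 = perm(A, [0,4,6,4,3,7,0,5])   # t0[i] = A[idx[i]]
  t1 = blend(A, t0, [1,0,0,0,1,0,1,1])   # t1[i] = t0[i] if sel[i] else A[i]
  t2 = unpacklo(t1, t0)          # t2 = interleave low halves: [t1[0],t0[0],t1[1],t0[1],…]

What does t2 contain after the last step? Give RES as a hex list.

  t0: 9e b2 74 b2 5f 90 9e 50
  t1: 9e 1a 6f 5f 5f 50 9e 50
  t2: 9e 9e 1a b2 6f 74 5f b2

RES = [0x9e, 0x9e, 0x1a, 0xb2, 0x6f, 0x74, 0x5f, 0xb2]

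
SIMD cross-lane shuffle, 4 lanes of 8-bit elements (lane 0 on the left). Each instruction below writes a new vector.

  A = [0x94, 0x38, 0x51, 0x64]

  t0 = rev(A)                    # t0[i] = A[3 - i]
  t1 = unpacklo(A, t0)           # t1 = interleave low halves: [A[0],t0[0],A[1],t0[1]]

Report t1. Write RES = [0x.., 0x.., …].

→ t0 |64|51|38|94|
→ t1 |94|64|38|51|

RES = [0x94, 0x64, 0x38, 0x51]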